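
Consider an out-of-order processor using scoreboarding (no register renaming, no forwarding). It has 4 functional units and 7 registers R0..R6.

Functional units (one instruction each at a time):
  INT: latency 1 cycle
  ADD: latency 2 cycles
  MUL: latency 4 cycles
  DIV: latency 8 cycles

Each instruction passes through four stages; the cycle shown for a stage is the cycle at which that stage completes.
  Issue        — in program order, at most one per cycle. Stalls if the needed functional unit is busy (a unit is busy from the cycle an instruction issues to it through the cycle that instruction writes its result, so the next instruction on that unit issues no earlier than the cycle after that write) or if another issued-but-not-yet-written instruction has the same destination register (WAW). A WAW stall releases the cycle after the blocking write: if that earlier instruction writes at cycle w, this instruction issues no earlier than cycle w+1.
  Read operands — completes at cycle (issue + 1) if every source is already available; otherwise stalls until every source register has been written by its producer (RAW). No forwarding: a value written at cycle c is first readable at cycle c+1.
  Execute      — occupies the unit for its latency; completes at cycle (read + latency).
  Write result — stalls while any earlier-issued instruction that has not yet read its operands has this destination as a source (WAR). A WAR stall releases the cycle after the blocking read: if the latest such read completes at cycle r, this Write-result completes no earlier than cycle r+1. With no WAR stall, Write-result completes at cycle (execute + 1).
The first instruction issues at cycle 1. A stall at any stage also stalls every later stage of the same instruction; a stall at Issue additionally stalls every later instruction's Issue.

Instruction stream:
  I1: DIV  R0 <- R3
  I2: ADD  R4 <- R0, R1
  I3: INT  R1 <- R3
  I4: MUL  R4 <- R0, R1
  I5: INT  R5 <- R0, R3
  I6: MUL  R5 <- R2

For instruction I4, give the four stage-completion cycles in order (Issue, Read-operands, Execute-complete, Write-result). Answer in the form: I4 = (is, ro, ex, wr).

I4 = (16, 17, 21, 22)

c1: issue I1 (DIV)
c2: I1 read-ops | issue I2 (ADD)
c3: issue I3 (INT)
c4: I3 read-ops
c5: I3 finished on INT
c10: I1 finished on DIV
c11: I1→R0
c12: I2 read-ops
c13: I3→R1
c14: I2 finished on ADD
c15: I2→R4
c16: issue I4 (MUL)
c17: I4 read-ops | issue I5 (INT)
c18: I5 read-ops
c19: I5 finished on INT
c20: I5→R5
c21: I4 finished on MUL
c22: I4→R4
c23: issue I6 (MUL)
c24: I6 read-ops
c28: I6 finished on MUL
c29: I6→R5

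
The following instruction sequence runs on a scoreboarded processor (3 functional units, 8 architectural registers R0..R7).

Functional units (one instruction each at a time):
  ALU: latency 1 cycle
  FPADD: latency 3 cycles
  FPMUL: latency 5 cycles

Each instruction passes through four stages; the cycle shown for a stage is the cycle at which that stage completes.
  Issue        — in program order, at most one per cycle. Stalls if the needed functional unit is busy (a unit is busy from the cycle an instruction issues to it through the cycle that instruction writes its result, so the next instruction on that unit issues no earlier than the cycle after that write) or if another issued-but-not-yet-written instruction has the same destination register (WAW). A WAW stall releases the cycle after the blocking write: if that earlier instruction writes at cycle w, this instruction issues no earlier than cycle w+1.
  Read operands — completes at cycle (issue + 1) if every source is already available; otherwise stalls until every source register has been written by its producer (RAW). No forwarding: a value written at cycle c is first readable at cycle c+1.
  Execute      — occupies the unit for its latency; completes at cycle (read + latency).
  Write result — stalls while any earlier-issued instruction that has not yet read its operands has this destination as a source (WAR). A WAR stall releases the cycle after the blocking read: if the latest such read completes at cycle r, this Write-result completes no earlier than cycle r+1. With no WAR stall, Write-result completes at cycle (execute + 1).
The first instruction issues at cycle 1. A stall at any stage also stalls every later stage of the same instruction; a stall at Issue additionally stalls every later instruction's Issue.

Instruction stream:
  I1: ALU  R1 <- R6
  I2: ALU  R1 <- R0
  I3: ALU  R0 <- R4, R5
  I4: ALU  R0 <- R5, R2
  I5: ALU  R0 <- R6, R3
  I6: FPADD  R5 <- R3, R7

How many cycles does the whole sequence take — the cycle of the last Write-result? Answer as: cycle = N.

cycle = 23

[1] issue I1 (ALU)
[2] I1 read-ops
[3] I1 finished on ALU
[4] I1→R1
[5] issue I2 (ALU)
[6] I2 read-ops
[7] I2 finished on ALU
[8] I2→R1
[9] issue I3 (ALU)
[10] I3 read-ops
[11] I3 finished on ALU
[12] I3→R0
[13] issue I4 (ALU)
[14] I4 read-ops
[15] I4 finished on ALU
[16] I4→R0
[17] issue I5 (ALU)
[18] I5 read-ops; issue I6 (FPADD)
[19] I5 finished on ALU; I6 read-ops
[20] I5→R0
[22] I6 finished on FPADD
[23] I6→R5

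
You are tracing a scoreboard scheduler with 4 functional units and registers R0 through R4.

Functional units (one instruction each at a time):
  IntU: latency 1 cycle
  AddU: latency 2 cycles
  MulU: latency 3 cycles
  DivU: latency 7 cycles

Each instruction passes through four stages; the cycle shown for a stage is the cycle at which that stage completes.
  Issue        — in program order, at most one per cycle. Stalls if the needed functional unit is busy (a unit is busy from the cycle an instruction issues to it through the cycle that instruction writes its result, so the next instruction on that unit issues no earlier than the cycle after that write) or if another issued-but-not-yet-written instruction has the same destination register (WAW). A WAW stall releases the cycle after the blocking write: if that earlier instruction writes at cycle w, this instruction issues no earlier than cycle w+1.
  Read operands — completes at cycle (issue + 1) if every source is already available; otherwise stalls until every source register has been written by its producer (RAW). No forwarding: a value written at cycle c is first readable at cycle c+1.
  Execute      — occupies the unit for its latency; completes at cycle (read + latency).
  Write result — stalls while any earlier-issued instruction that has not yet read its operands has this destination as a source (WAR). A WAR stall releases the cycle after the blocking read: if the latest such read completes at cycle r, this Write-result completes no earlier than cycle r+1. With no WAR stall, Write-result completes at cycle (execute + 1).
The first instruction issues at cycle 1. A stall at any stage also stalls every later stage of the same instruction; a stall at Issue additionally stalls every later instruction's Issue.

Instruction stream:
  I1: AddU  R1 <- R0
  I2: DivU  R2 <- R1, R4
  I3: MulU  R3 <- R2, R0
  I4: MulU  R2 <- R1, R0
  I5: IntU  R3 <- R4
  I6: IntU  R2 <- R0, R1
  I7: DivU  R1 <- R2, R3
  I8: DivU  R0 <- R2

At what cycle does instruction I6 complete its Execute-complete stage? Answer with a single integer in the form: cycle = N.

[I1] 1/2/4/5
[I2] 2/6/13/14  (RAW R1: wait I1 write@5)
[I3] 3/15/18/19  (RAW R2: wait I2 write@14)
[I4] 20/21/24/25  (struct: MulU busy until I3 writes@19)
[I5] 21/22/23/24
[I6] 26/27/28/29  (WAW R2: wait I4 write@25)
[I7] 27/30/37/38  (RAW R2: wait I6 write@29)
[I8] 39/40/47/48  (struct: DivU busy until I7 writes@38)

cycle = 28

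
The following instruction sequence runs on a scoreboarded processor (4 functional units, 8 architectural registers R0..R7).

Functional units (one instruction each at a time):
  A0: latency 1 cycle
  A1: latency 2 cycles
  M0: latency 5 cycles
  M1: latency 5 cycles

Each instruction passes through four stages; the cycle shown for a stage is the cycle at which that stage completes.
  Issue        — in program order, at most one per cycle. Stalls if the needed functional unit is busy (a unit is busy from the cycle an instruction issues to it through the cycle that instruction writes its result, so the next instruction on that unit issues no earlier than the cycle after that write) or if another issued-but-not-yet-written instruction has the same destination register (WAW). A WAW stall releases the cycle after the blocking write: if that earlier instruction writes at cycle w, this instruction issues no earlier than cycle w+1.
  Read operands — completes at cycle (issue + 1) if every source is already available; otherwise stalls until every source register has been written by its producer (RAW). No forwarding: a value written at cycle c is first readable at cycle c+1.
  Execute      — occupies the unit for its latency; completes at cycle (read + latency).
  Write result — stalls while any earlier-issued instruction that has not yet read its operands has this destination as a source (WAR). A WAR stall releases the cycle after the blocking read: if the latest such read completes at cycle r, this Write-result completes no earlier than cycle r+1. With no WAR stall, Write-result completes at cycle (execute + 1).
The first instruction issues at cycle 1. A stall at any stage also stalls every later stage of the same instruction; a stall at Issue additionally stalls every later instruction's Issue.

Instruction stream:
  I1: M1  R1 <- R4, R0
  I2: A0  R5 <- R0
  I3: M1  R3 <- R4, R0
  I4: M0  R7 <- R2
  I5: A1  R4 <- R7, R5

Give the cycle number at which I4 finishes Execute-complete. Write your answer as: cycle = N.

cycle = 16

I1: IS=1 RO=2 EX=7 WR=8
I2: IS=2 RO=3 EX=4 WR=5
I3: IS=9 RO=10 EX=15 WR=16  [struct: M1 busy until I1 writes@8]
I4: IS=10 RO=11 EX=16 WR=17
I5: IS=11 RO=18 EX=20 WR=21  [RAW R7: wait I4 write@17]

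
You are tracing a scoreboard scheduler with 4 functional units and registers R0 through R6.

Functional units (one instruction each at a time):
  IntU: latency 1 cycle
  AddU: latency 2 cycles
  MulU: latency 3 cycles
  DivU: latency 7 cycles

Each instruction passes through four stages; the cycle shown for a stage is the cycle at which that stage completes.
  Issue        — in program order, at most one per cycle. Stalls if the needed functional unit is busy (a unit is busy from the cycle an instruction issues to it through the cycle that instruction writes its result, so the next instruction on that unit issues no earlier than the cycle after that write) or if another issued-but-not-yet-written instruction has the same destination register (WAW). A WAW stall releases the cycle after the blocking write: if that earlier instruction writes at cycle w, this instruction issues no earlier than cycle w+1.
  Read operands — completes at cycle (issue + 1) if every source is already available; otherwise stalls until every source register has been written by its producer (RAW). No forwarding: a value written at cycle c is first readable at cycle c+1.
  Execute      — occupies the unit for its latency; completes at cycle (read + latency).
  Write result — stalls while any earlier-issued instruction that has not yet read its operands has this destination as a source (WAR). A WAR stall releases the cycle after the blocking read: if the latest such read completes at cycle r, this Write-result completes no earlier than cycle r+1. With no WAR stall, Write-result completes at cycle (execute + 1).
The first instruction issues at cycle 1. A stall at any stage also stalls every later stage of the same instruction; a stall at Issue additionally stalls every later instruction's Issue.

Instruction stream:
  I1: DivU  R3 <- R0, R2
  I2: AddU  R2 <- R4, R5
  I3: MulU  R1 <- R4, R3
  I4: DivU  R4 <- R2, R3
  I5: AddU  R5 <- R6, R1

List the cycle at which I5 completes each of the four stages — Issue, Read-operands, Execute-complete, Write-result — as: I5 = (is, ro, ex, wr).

I5 = (12, 16, 18, 19)

[1] issue I1 (DivU)
[2] I1 read-ops; issue I2 (AddU)
[3] I2 read-ops; issue I3 (MulU)
[5] I2 finished on AddU
[6] I2→R2
[9] I1 finished on DivU
[10] I1→R3
[11] I3 read-ops; issue I4 (DivU)
[12] I4 read-ops; issue I5 (AddU)
[14] I3 finished on MulU
[15] I3→R1
[16] I5 read-ops
[18] I5 finished on AddU
[19] I4 finished on DivU; I5→R5
[20] I4→R4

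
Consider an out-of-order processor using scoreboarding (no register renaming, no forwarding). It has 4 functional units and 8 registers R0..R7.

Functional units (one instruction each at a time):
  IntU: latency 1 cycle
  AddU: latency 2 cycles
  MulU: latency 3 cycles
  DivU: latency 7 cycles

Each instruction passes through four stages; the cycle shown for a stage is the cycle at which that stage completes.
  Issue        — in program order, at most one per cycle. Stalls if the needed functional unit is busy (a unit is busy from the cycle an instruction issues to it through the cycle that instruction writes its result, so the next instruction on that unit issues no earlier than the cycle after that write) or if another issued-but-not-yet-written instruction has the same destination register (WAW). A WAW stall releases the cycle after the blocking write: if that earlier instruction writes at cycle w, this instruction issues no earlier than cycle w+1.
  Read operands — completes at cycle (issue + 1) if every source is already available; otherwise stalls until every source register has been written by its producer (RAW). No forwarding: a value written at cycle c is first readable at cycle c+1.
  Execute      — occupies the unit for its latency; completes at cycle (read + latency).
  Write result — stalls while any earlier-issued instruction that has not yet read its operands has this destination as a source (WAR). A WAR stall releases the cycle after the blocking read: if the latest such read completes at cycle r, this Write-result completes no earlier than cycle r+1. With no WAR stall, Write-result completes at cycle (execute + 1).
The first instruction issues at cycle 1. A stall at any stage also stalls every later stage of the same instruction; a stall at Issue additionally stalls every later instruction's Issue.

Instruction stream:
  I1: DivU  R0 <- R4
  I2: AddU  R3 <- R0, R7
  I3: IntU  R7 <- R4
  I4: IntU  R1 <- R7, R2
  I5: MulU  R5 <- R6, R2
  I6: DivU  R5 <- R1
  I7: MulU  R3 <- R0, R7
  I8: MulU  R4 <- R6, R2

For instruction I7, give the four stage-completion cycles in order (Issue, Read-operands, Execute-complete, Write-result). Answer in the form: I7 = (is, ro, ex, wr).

I1  is:1  ro:2  ex:9  wr:10
I2  is:2  ro:11  ex:13  wr:14  — RAW R0: wait I1 write@10
I3  is:3  ro:4  ex:5  wr:12  — WAR R7: wait I2 read@11
I4  is:13  ro:14  ex:15  wr:16  — struct: IntU busy until I3 writes@12
I5  is:14  ro:15  ex:18  wr:19
I6  is:20  ro:21  ex:28  wr:29  — WAW R5: wait I5 write@19
I7  is:21  ro:22  ex:25  wr:26
I8  is:27  ro:28  ex:31  wr:32  — struct: MulU busy until I7 writes@26

I7 = (21, 22, 25, 26)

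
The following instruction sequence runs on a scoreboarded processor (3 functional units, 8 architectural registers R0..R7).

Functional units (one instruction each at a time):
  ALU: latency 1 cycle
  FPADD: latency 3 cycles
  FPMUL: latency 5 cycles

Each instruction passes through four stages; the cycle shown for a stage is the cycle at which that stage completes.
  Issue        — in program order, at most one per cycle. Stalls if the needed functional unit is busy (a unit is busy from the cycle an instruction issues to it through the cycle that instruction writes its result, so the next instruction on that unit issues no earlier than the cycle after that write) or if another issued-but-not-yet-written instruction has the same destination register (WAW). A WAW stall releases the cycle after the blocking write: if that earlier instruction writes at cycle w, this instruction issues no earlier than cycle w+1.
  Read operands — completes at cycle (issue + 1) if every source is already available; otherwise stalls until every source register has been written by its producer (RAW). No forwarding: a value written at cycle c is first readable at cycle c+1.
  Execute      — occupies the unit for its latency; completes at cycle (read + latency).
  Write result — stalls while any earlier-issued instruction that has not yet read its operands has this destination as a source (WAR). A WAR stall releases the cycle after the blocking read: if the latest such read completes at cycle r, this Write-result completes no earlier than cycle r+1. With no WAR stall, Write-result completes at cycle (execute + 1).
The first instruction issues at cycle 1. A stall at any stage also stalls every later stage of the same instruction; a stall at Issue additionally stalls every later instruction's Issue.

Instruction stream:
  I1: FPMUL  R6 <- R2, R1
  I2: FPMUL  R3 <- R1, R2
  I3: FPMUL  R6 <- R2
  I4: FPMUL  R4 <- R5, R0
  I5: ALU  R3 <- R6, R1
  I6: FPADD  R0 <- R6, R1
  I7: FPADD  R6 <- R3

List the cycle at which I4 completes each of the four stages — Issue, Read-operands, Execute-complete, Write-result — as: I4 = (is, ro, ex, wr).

I1 -> (1, 2, 7, 8)
I2 -> (9, 10, 15, 16)  // struct: FPMUL busy until I1 writes@8
I3 -> (17, 18, 23, 24)  // struct: FPMUL busy until I2 writes@16
I4 -> (25, 26, 31, 32)  // struct: FPMUL busy until I3 writes@24
I5 -> (26, 27, 28, 29)
I6 -> (27, 28, 31, 32)
I7 -> (33, 34, 37, 38)  // struct: FPADD busy until I6 writes@32

I4 = (25, 26, 31, 32)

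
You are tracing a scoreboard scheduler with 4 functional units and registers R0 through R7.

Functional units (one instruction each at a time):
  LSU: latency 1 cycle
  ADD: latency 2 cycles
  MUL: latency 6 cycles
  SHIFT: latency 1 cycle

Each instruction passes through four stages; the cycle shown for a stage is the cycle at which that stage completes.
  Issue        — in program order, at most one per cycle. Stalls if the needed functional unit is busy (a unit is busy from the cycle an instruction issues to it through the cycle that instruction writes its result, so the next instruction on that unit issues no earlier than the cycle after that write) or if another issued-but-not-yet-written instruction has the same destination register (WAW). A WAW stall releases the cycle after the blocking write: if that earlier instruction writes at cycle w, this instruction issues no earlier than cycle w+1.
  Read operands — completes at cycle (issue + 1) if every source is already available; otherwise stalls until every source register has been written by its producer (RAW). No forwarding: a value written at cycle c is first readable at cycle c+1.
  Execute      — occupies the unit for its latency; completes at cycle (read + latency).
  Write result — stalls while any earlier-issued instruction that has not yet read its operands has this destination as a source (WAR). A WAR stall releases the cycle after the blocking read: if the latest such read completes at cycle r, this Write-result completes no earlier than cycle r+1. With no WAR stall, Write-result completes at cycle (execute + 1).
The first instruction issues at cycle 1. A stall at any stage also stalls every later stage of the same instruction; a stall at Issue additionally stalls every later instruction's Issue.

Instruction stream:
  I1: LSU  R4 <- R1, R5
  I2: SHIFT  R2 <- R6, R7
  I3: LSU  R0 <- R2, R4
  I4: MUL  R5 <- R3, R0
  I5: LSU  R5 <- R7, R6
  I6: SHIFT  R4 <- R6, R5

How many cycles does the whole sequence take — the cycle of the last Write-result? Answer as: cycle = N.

1) issue 1, read 2, done 3, write 4
2) issue 2, read 3, done 4, write 5
3) issue 5, read 6, done 7, write 8  <struct: LSU busy until I1 writes@4>
4) issue 6, read 9, done 15, write 16  <RAW R0: wait I3 write@8>
5) issue 17, read 18, done 19, write 20  <WAW R5: wait I4 write@16>
6) issue 18, read 21, done 22, write 23  <RAW R5: wait I5 write@20>

cycle = 23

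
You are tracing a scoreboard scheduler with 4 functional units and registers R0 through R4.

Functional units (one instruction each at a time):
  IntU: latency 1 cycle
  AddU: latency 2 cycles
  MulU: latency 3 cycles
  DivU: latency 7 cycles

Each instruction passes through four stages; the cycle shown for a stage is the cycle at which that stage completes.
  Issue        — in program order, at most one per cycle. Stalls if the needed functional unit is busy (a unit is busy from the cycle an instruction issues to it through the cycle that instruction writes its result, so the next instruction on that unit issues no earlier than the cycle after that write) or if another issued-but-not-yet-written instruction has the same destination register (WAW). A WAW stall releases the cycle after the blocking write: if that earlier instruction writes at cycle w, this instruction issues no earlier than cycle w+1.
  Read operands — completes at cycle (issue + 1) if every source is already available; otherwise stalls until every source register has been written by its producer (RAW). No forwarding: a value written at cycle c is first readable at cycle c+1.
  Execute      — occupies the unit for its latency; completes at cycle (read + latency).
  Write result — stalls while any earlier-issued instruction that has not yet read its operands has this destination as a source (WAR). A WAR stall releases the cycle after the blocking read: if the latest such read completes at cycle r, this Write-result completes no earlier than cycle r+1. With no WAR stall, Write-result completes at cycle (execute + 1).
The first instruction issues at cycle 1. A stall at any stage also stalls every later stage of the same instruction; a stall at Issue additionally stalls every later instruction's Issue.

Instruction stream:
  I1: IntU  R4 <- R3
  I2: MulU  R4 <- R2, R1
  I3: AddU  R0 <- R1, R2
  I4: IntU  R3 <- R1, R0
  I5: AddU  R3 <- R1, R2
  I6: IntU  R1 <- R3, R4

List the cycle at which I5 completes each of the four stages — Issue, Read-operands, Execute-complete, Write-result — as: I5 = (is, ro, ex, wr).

c1: I1 dispatched to IntU
c2: I1 operands ready
c3: I1 complete
c4: R4←I1
c5: I2 dispatched to MulU
c6: I2 operands ready; I3 dispatched to AddU
c7: I3 operands ready; I4 dispatched to IntU
c9: I2 complete; I3 complete
c10: R4←I2; R0←I3
c11: I4 operands ready
c12: I4 complete
c13: R3←I4
c14: I5 dispatched to AddU
c15: I5 operands ready; I6 dispatched to IntU
c17: I5 complete
c18: R3←I5
c19: I6 operands ready
c20: I6 complete
c21: R1←I6

I5 = (14, 15, 17, 18)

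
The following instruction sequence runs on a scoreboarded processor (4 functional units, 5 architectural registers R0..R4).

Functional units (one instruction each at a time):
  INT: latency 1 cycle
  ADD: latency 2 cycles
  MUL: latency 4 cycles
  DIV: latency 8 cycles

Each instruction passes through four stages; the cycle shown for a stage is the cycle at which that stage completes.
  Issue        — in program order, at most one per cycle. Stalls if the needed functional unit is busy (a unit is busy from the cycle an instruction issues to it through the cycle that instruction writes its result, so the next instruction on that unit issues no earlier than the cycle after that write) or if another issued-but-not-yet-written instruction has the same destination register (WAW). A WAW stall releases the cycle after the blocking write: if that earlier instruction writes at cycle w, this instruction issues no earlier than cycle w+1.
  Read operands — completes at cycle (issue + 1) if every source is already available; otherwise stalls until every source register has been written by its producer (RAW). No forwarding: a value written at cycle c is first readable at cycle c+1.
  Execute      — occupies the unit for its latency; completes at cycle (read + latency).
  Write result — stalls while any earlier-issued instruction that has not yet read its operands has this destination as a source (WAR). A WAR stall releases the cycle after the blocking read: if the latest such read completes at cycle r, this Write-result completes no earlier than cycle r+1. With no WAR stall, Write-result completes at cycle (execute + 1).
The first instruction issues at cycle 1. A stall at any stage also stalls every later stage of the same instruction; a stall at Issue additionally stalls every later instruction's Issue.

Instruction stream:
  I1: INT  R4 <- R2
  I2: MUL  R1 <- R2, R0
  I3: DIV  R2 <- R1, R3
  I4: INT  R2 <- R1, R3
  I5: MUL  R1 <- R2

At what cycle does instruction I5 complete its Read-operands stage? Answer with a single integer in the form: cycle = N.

cycle = 23

I1  is:1  ro:2  ex:3  wr:4
I2  is:2  ro:3  ex:7  wr:8
I3  is:3  ro:9  ex:17  wr:18  — RAW R1: wait I2 write@8
I4  is:19  ro:20  ex:21  wr:22  — WAW R2: wait I3 write@18
I5  is:20  ro:23  ex:27  wr:28  — RAW R2: wait I4 write@22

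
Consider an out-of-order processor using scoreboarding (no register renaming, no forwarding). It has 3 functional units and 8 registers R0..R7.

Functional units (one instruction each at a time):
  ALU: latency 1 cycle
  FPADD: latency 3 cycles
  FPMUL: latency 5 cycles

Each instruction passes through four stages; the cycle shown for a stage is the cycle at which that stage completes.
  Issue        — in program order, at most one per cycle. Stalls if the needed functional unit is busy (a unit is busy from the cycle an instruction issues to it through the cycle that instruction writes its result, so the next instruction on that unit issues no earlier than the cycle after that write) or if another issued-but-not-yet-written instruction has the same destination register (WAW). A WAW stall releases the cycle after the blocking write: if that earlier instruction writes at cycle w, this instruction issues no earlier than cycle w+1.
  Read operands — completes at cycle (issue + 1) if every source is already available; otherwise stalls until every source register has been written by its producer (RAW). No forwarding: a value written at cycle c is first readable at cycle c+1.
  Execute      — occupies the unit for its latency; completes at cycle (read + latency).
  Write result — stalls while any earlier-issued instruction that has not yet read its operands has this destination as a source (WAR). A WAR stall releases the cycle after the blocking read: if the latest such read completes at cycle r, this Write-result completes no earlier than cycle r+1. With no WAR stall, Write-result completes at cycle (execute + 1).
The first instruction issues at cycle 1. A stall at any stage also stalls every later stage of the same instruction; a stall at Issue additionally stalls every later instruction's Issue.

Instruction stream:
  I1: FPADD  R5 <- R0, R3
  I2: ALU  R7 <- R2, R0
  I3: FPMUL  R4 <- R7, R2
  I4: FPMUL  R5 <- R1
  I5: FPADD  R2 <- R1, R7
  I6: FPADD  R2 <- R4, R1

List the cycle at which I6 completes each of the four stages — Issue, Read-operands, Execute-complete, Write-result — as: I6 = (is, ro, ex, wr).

I6 = (20, 21, 24, 25)

c1: I1 dispatched to FPADD
c2: I1 operands ready · I2 dispatched to ALU
c3: I2 operands ready · I3 dispatched to FPMUL
c4: I2 complete
c5: I1 complete · R7←I2
c6: R5←I1 · I3 operands ready
c11: I3 complete
c12: R4←I3
c13: I4 dispatched to FPMUL
c14: I4 operands ready · I5 dispatched to FPADD
c15: I5 operands ready
c18: I5 complete
c19: I4 complete · R2←I5
c20: R5←I4 · I6 dispatched to FPADD
c21: I6 operands ready
c24: I6 complete
c25: R2←I6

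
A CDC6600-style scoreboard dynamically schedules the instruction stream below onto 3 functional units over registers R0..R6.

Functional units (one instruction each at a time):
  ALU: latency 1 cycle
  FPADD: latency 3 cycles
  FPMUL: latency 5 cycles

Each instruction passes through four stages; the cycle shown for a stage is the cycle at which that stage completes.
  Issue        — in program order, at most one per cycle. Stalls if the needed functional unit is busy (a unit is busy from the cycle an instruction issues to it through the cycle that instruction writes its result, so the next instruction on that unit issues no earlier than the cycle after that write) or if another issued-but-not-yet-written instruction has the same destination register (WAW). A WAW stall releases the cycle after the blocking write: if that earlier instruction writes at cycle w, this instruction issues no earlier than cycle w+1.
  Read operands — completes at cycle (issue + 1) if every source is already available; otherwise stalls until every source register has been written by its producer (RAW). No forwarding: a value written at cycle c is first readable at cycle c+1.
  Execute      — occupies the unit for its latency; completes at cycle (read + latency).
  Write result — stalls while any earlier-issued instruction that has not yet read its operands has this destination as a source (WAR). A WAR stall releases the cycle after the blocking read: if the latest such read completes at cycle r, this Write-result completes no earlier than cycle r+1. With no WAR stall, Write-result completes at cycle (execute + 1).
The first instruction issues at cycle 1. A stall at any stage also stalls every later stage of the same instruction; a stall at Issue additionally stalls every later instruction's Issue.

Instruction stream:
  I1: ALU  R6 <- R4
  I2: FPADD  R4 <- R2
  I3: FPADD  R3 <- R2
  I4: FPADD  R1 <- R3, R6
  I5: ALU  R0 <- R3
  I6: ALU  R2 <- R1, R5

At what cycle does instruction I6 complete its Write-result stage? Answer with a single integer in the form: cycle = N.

cycle = 22

I1 -> (1, 2, 3, 4)
I2 -> (2, 3, 6, 7)
I3 -> (8, 9, 12, 13)  // struct: FPADD busy until I2 writes@7
I4 -> (14, 15, 18, 19)  // struct: FPADD busy until I3 writes@13
I5 -> (15, 16, 17, 18)
I6 -> (19, 20, 21, 22)  // struct: ALU busy until I5 writes@18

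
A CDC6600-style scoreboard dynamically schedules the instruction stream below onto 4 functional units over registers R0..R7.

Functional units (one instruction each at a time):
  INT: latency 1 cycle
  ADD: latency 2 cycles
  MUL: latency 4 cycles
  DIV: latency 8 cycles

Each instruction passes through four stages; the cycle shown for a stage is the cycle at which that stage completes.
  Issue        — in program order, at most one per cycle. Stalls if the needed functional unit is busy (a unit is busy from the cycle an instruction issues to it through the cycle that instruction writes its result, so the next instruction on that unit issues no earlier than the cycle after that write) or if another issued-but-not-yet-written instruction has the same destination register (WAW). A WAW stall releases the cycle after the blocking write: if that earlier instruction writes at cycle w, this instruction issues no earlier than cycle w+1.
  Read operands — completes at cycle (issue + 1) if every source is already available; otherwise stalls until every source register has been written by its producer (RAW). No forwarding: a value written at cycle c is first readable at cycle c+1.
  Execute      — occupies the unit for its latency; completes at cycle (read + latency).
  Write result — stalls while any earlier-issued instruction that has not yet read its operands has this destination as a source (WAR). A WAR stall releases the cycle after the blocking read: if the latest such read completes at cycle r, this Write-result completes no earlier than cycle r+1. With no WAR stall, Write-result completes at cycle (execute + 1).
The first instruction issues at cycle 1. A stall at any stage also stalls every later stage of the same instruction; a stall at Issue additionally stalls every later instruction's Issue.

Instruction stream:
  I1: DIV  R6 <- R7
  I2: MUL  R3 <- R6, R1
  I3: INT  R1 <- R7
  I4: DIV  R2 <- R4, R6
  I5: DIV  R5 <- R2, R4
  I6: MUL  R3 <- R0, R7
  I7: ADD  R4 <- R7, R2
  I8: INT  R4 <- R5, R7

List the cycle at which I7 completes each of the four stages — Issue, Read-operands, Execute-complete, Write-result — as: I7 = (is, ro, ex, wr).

I7 = (25, 26, 28, 29)

[I1] 1/2/10/11
[I2] 2/12/16/17  (RAW R6: wait I1 write@11)
[I3] 3/4/5/13  (WAR R1: wait I2 read@12)
[I4] 12/13/21/22  (struct: DIV busy until I1 writes@11)
[I5] 23/24/32/33  (struct: DIV busy until I4 writes@22)
[I6] 24/25/29/30
[I7] 25/26/28/29
[I8] 30/34/35/36  (WAW R4: wait I7 write@29; RAW R5: wait I5 write@33)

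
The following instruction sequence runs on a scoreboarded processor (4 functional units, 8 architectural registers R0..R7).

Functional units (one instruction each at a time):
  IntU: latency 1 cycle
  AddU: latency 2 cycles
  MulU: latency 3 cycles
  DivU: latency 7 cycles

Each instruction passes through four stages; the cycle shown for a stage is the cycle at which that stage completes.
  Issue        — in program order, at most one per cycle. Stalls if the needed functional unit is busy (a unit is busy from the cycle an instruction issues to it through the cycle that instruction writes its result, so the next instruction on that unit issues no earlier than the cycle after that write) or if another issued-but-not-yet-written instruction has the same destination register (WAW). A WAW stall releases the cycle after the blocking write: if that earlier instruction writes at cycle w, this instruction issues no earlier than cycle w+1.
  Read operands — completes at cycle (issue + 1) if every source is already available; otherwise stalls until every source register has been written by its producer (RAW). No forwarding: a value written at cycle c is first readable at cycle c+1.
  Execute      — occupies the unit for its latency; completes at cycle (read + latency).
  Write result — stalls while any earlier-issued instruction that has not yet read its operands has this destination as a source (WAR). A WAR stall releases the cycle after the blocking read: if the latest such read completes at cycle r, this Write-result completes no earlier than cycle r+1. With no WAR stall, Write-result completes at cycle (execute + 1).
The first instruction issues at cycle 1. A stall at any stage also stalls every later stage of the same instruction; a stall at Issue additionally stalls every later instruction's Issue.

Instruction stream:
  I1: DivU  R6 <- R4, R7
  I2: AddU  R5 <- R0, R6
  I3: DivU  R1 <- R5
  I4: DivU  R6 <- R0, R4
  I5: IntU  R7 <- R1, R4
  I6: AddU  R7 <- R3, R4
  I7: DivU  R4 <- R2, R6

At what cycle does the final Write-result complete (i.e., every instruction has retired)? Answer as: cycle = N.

cycle = 43

[1] I1 issues→DivU
[2] I1 reads | I2 issues→AddU
[9] I1 exec-done
[10] I1 writes R6
[11] I2 reads | I3 issues→DivU
[13] I2 exec-done
[14] I2 writes R5
[15] I3 reads
[22] I3 exec-done
[23] I3 writes R1
[24] I4 issues→DivU
[25] I4 reads | I5 issues→IntU
[26] I5 reads
[27] I5 exec-done
[28] I5 writes R7
[29] I6 issues→AddU
[30] I6 reads
[32] I4 exec-done | I6 exec-done
[33] I4 writes R6 | I6 writes R7
[34] I7 issues→DivU
[35] I7 reads
[42] I7 exec-done
[43] I7 writes R4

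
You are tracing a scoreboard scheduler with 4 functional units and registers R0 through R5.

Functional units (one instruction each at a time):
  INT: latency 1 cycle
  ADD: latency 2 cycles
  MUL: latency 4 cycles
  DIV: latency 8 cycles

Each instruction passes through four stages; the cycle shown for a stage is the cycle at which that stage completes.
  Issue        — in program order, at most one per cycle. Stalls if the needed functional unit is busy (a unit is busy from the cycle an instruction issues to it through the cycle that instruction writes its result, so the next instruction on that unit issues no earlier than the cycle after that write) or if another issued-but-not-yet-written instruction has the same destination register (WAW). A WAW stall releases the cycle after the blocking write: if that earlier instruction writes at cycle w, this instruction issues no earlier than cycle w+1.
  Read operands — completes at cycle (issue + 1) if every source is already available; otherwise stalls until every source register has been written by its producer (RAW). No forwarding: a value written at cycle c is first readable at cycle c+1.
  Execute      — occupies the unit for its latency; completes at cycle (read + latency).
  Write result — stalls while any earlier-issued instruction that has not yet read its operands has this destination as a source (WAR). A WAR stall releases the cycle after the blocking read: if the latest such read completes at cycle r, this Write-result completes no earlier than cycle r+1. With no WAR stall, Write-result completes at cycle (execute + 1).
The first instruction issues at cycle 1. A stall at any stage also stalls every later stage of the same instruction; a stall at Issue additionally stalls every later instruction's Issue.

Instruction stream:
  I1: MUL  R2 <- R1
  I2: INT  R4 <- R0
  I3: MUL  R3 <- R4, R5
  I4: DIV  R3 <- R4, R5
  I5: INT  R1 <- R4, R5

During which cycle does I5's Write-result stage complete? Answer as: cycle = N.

cycle = 19

cycle 1: I1 dispatched to MUL
cycle 2: I1 operands ready; I2 dispatched to INT
cycle 3: I2 operands ready
cycle 4: I2 complete
cycle 5: R4←I2
cycle 6: I1 complete
cycle 7: R2←I1
cycle 8: I3 dispatched to MUL
cycle 9: I3 operands ready
cycle 13: I3 complete
cycle 14: R3←I3
cycle 15: I4 dispatched to DIV
cycle 16: I4 operands ready; I5 dispatched to INT
cycle 17: I5 operands ready
cycle 18: I5 complete
cycle 19: R1←I5
cycle 24: I4 complete
cycle 25: R3←I4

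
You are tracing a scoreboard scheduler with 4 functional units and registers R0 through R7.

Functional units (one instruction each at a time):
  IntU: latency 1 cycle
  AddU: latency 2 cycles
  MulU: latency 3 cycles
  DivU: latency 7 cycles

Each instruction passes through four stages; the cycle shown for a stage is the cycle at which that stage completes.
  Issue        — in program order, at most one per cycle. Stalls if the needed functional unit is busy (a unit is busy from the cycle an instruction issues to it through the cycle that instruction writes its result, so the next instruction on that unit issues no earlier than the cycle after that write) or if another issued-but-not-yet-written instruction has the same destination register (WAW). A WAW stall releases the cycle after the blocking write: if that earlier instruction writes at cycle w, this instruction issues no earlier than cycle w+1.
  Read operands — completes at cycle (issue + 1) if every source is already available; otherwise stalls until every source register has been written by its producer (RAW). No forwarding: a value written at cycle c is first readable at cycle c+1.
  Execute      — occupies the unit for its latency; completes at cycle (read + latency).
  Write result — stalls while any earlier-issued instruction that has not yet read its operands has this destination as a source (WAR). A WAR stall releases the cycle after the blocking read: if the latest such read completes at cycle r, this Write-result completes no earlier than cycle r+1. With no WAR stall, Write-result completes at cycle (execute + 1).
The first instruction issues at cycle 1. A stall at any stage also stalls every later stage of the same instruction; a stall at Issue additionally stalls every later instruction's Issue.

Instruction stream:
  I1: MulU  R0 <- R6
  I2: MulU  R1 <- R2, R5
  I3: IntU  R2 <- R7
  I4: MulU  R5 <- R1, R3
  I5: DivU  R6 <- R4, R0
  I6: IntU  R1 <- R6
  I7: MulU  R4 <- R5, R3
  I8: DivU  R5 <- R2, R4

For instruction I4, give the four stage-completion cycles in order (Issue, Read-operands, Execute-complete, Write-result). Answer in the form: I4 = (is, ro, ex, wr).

cycle 1: I1→MulU
cycle 2: I1 RO
cycle 5: I1 EX
cycle 6: I1 WR R0
cycle 7: I2→MulU
cycle 8: I2 RO · I3→IntU
cycle 9: I3 RO
cycle 10: I3 EX
cycle 11: I2 EX · I3 WR R2
cycle 12: I2 WR R1
cycle 13: I4→MulU
cycle 14: I4 RO · I5→DivU
cycle 15: I5 RO · I6→IntU
cycle 17: I4 EX
cycle 18: I4 WR R5
cycle 19: I7→MulU
cycle 20: I7 RO
cycle 22: I5 EX
cycle 23: I5 WR R6 · I7 EX
cycle 24: I6 RO · I7 WR R4 · I8→DivU
cycle 25: I6 EX · I8 RO
cycle 26: I6 WR R1
cycle 32: I8 EX
cycle 33: I8 WR R5

I4 = (13, 14, 17, 18)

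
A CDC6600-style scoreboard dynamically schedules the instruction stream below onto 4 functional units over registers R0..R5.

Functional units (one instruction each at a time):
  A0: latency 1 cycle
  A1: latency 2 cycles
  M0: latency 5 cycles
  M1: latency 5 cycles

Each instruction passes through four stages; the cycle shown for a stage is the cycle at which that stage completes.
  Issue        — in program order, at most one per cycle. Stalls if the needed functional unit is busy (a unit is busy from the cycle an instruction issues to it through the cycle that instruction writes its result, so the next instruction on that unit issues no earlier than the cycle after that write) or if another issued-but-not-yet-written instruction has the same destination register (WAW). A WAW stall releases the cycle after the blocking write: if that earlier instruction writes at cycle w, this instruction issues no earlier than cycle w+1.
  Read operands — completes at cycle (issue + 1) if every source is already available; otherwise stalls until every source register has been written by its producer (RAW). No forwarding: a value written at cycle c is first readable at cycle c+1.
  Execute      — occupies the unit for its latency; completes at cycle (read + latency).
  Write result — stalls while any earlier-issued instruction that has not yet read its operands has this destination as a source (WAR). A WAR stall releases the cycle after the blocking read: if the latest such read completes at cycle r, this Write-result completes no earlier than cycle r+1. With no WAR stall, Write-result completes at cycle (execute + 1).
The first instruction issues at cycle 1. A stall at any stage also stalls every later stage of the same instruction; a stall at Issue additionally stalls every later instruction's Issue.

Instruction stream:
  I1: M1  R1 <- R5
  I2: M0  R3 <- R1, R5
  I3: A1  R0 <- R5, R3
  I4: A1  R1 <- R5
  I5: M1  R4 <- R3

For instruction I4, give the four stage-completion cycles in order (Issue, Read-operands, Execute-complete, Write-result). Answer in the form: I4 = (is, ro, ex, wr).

I1  is:1  ro:2  ex:7  wr:8
I2  is:2  ro:9  ex:14  wr:15  — RAW R1: wait I1 write@8
I3  is:3  ro:16  ex:18  wr:19  — RAW R3: wait I2 write@15
I4  is:20  ro:21  ex:23  wr:24  — struct: A1 busy until I3 writes@19
I5  is:21  ro:22  ex:27  wr:28

I4 = (20, 21, 23, 24)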